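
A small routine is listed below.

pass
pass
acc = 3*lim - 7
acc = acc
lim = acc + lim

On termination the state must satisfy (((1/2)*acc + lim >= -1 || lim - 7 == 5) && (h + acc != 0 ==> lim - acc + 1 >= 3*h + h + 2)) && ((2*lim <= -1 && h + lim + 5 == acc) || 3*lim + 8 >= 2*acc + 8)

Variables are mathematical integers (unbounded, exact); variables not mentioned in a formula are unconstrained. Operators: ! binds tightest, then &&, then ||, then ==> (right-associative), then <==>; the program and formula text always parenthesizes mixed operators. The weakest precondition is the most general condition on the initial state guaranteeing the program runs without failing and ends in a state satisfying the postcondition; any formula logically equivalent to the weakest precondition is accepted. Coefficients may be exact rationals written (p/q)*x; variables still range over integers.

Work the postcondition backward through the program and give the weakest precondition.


Working backward. After the program, the postcondition (((1/2)*acc + lim >= -1 || lim - 7 == 5) && (h + acc != 0 ==> lim - acc + 1 >= 3*h + h + 2)) && ((2*lim <= -1 && h + lim + 5 == acc) || 3*lim + 8 >= 2*acc + 8) must hold; in canonical form it is ((1/2)*acc + lim >= -1 || lim == 12) && (acc + h != 0 ==> lim >= acc + 4*h + 1) && ((2*lim <= -1 && h + lim == acc - 5) || 3*lim >= 2*acc).
Before lim := acc + lim: ((3/2)*acc + lim >= -1 || acc + lim == 12) && (acc + h != 0 ==> lim >= 4*h + 1) && ((2*acc + 2*lim <= -1 && h + lim == -5) || acc + 3*lim >= 0)
Before acc := acc: ((3/2)*acc + lim >= -1 || acc + lim == 12) && (acc + h != 0 ==> lim >= 4*h + 1) && ((2*acc + 2*lim <= -1 && h + lim == -5) || acc + 3*lim >= 0)
Before acc := 3*lim - 7: ((11/2)*lim >= 19/2 || 4*lim == 19) && (h + 3*lim != 7 ==> lim >= 4*h + 1) && ((8*lim <= 13 && h + lim == -5) || 6*lim >= 7)
Before skip: ((11/2)*lim >= 19/2 || 4*lim == 19) && (h + 3*lim != 7 ==> lim >= 4*h + 1) && ((8*lim <= 13 && h + lim == -5) || 6*lim >= 7)
Before skip: ((11/2)*lim >= 19/2 || 4*lim == 19) && (h + 3*lim != 7 ==> lim >= 4*h + 1) && ((8*lim <= 13 && h + lim == -5) || 6*lim >= 7)
Answer: WP = ((11/2)*lim >= 19/2 || 4*lim == 19) && (h + 3*lim != 7 ==> lim >= 4*h + 1) && ((8*lim <= 13 && h + lim == -5) || 6*lim >= 7)


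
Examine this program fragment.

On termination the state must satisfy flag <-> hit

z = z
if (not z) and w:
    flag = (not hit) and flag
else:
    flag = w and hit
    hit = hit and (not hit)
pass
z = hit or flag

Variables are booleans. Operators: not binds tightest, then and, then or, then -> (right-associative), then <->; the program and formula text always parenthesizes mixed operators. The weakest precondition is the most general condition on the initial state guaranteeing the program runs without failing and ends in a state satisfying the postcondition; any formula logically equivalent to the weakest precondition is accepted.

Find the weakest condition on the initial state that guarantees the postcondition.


Working backward. After the program, flag <-> hit must hold.
Before z := hit or flag: flag <-> hit
Before skip: flag <-> hit
Then branch requires ((not hit) and flag) <-> hit; else branch requires not (w and hit).
Before the if: (((not z) and w) -> (((not hit) and flag) <-> hit)) and ((not ((not z) and w)) -> (not (w and hit)))
Before z := z: (((not z) and w) -> (((not hit) and flag) <-> hit)) and ((not ((not z) and w)) -> (not (w and hit)))
Answer: WP = (((not z) and w) -> (((not hit) and flag) <-> hit)) and ((not ((not z) and w)) -> (not (w and hit)))


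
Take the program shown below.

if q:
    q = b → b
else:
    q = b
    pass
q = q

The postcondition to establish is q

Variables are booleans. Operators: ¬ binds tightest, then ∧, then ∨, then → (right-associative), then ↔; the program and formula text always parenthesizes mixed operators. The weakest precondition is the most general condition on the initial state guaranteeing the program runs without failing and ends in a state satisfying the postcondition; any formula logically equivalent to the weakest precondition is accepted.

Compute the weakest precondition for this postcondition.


Working backward. After the program, q must hold.
Before q := q: q
Then branch requires true; else branch requires b.
Before the if: (¬q) → b
Answer: WP = (¬q) → b


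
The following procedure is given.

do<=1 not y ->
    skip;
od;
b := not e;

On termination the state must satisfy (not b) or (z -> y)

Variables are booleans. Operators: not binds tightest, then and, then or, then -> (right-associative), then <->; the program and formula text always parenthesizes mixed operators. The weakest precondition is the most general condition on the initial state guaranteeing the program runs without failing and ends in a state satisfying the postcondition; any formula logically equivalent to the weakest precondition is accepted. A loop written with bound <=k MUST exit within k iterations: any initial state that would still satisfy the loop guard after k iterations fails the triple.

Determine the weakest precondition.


Working backward. After the program, (not b) or (z -> y) must hold.
Before b := not e: e or (z -> y)
Before the loop (bound <=1), unroll the exhaustion recursion (WP_0 = exit-now case; WP_j = one more guarded iteration, up to j = 1):
  WP_0: y and (e or (z -> y))
  WP_1: ((not y) -> (y and (e or (z -> y)))) and (y -> (e or (z -> y)))
So before the loop: ((not y) -> (y and (e or (z -> y)))) and (y -> (e or (z -> y)))
Answer: WP = ((not y) -> (y and (e or (z -> y)))) and (y -> (e or (z -> y)))


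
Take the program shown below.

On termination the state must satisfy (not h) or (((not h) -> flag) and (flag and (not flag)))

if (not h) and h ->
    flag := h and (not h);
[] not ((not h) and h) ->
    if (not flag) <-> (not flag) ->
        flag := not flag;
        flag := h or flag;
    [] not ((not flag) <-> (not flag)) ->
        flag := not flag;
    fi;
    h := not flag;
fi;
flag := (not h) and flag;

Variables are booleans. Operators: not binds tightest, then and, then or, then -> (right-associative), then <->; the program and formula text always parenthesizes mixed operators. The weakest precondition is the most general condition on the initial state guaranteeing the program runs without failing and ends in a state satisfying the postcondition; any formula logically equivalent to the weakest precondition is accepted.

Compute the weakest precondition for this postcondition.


Working backward. After the program, the postcondition (not h) or (((not h) -> flag) and (flag and (not flag))) must hold; in canonical form it is not h.
Before flag := (not h) and flag: not h
Then branch requires not h; else branch requires h or (not flag).
Before the if: h or (not flag)
Answer: WP = h or (not flag)


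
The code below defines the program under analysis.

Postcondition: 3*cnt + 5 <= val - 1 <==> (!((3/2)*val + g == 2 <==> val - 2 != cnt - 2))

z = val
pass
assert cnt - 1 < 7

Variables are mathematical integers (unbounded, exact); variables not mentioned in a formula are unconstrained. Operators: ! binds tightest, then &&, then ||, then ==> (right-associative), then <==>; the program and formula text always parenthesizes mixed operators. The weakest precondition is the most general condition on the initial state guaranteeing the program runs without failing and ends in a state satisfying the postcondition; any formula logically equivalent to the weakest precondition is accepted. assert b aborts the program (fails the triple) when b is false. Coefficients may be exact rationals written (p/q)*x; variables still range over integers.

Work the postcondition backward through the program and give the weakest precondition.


Working backward. After the program, the postcondition 3*cnt + 5 <= val - 1 <==> (!((3/2)*val + g == 2 <==> val - 2 != cnt - 2)) must hold; in canonical form it is 3*cnt <= val - 6 <==> (!(g + (3/2)*val == 2 <==> val != cnt)).
Before assert cnt - 1 < 7: cnt < 8 && (3*cnt <= val - 6 <==> (!(g + (3/2)*val == 2 <==> val != cnt)))
Before skip: cnt < 8 && (3*cnt <= val - 6 <==> (!(g + (3/2)*val == 2 <==> val != cnt)))
Before z := val: cnt < 8 && (3*cnt <= val - 6 <==> (!(g + (3/2)*val == 2 <==> val != cnt)))
Answer: WP = cnt < 8 && (3*cnt <= val - 6 <==> (!(g + (3/2)*val == 2 <==> val != cnt)))


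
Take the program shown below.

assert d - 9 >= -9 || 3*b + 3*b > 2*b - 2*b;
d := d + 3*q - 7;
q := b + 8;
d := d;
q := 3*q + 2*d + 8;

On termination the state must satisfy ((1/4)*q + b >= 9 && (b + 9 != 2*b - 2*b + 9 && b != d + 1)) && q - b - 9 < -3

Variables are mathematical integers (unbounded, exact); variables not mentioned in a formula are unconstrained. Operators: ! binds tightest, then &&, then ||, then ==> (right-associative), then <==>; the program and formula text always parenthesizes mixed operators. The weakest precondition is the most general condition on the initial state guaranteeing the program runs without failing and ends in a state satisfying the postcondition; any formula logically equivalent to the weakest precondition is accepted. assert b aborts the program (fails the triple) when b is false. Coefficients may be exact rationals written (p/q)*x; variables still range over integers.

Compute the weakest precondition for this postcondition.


Working backward. After the program, the postcondition ((1/4)*q + b >= 9 && (b + 9 != 2*b - 2*b + 9 && b != d + 1)) && q - b - 9 < -3 must hold; in canonical form it is b + (1/4)*q >= 9 && b != 0 && b != d + 1 && q < b + 6.
Before q := 3*q + 2*d + 8: b + (1/2)*d + (3/4)*q >= 7 && b != 0 && b != d + 1 && 2*d + 3*q < b - 2
Before d := d: b + (1/2)*d + (3/4)*q >= 7 && b != 0 && b != d + 1 && 2*d + 3*q < b - 2
Before q := b + 8: (7/4)*b + (1/2)*d >= 1 && b != 0 && b != d + 1 && 2*b + 2*d < -26
Before d := d + 3*q - 7: (7/4)*b + (1/2)*d + (3/2)*q >= 9/2 && b != 0 && b != d + 3*q - 6 && 2*b + 2*d + 6*q < -12
Before assert d - 9 >= -9 || 3*b + 3*b > 2*b - 2*b: (d >= 0 || 6*b > 0) && (7/4)*b + (1/2)*d + (3/2)*q >= 9/2 && b != 0 && b != d + 3*q - 6 && 2*b + 2*d + 6*q < -12
Answer: WP = (d >= 0 || 6*b > 0) && (7/4)*b + (1/2)*d + (3/2)*q >= 9/2 && b != 0 && b != d + 3*q - 6 && 2*b + 2*d + 6*q < -12


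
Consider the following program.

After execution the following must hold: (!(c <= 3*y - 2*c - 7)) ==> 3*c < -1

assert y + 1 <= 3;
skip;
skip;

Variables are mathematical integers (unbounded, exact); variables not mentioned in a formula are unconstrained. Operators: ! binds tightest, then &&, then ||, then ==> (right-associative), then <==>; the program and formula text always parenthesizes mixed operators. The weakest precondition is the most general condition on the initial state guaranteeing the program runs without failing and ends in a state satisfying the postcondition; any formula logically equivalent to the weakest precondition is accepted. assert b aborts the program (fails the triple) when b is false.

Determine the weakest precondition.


Working backward. After the program, the postcondition (!(c <= 3*y - 2*c - 7)) ==> 3*c < -1 must hold; in canonical form it is (!(3*c <= 3*y - 7)) ==> 3*c < -1.
Before skip: (!(3*c <= 3*y - 7)) ==> 3*c < -1
Before skip: (!(3*c <= 3*y - 7)) ==> 3*c < -1
Before assert y + 1 <= 3: y <= 2 && ((!(3*c <= 3*y - 7)) ==> 3*c < -1)
Answer: WP = y <= 2 && ((!(3*c <= 3*y - 7)) ==> 3*c < -1)


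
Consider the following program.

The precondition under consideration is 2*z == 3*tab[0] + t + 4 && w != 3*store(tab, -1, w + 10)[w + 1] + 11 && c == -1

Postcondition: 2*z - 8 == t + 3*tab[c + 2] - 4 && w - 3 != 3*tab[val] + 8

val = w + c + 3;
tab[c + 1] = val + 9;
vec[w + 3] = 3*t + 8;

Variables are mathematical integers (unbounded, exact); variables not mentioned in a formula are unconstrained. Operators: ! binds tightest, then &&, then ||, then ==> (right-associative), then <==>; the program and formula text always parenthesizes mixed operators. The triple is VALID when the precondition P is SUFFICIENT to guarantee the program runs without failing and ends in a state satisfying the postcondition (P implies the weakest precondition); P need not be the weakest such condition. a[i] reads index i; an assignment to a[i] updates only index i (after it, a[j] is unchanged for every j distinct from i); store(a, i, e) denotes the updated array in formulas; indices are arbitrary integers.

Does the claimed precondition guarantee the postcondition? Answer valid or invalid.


Working backward. After the program, the postcondition 2*z - 8 == t + 3*tab[c + 2] - 4 && w - 3 != 3*tab[val] + 8 must hold; in canonical form it is 2*z == 3*tab[c + 2] + t + 4 && w != 3*tab[val] + 11.
Before vec[w + 3] := 3*t + 8: 2*z == 3*tab[c + 2] + t + 4 && w != 3*tab[val] + 11
Before tab[c + 1] := val + 9: 2*z == 3*store(tab, c + 1, val + 9)[c + 2] + t + 4 && w != 3*store(tab, c + 1, val + 9)[val] + 11
Before val := w + c + 3: 2*z == 3*store(tab, c + 1, c + w + 12)[c + 2] + t + 4 && w != 3*store(tab, c + 1, c + w + 12)[c + w + 3] + 11
The weakest precondition is 2*z == 3*store(tab, c + 1, c + w + 12)[c + 2] + t + 4 && w != 3*store(tab, c + 1, c + w + 12)[c + w + 3] + 11.
Check whether 2*z == 3*tab[0] + t + 4 && w != 3*store(tab, -1, w + 10)[w + 1] + 11 && c == -1 implies it.
Countermodel: at the initial state c = -1, t = -19552, tab = {[-2] = -5, [-1] = 3, [0] = 6516, [1] = 6515, elsewhere 3}, w = -3, z = 0, the precondition holds but the weakest precondition fails.
Answer: invalid


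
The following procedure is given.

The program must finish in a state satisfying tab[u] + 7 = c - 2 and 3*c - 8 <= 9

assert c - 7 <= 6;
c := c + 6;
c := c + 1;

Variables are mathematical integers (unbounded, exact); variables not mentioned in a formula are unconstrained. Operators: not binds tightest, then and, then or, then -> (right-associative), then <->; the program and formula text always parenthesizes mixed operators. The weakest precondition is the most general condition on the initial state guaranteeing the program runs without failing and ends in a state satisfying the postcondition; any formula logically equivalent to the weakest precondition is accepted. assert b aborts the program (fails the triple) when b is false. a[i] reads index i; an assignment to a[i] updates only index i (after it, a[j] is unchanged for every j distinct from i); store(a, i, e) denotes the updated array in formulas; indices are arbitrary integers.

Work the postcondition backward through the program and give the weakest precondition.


Working backward. After the program, the postcondition tab[u] + 7 = c - 2 and 3*c - 8 <= 9 must hold; in canonical form it is tab[u] = c - 9 and 3*c <= 17.
Before c := c + 1: tab[u] = c - 8 and 3*c <= 14
Before c := c + 6: tab[u] = c - 2 and 3*c <= -4
Before assert c - 7 <= 6: c <= 13 and tab[u] = c - 2 and 3*c <= -4
Answer: WP = c <= 13 and tab[u] = c - 2 and 3*c <= -4


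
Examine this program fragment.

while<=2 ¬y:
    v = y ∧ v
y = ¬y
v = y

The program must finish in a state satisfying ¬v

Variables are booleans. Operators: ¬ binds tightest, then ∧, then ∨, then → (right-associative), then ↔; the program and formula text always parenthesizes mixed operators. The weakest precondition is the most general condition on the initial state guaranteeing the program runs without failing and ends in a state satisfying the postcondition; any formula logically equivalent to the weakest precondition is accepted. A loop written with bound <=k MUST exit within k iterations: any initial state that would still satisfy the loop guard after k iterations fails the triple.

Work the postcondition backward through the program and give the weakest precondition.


Working backward. After the program, ¬v must hold.
Before v := y: ¬y
Before y := ¬y: y
Before the loop (bound <=2), unroll the exhaustion recursion (WP_0 = exit-now case; WP_j = one more guarded iteration, up to j = 2):
  WP_0: y
  WP_1: (¬y) → y
  WP_2: (¬y) → ((¬y) → y)
So before the loop: (¬y) → ((¬y) → y)
Answer: WP = (¬y) → ((¬y) → y)


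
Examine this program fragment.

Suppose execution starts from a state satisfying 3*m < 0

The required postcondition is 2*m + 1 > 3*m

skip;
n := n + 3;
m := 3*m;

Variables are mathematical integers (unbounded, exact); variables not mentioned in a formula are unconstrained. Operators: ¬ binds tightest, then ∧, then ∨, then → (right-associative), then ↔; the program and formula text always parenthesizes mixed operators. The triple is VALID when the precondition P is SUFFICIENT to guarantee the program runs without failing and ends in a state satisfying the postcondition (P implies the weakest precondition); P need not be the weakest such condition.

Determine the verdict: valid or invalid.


Working backward. After the program, the postcondition 2*m + 1 > 3*m must hold; in canonical form it is m < 1.
Before m := 3*m: 3*m < 1
Before n := n + 3: 3*m < 1
Before skip: 3*m < 1
The weakest precondition is 3*m < 1.
Check whether 3*m < 0 implies it.
Every state satisfying the precondition satisfies the weakest precondition: the implication holds.
Answer: valid


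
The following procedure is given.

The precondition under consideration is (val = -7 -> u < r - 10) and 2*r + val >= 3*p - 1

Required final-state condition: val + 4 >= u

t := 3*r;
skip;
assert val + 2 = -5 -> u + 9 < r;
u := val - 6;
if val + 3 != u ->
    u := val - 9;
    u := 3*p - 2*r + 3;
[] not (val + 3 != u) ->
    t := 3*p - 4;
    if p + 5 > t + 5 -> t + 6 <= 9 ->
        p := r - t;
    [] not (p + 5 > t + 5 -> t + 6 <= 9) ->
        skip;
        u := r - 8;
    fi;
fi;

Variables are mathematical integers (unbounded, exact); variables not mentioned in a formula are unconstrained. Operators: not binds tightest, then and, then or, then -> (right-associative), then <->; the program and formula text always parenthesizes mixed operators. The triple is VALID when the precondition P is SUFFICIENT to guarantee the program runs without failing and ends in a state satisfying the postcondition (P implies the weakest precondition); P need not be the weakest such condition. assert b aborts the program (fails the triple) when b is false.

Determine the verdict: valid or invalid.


Working backward. After the program, the postcondition val + 4 >= u must hold; in canonical form it is val >= u - 4.
Then branch requires 2*r + val >= 3*p - 1; else branch requires ((2*p < 4 -> 3*p <= 7) -> val >= u - 4) and ((not (2*p < 4 -> 3*p <= 7)) -> val >= r - 12).
Before the if: (val != u - 3 -> 2*r + val >= 3*p - 1) and ((not (val != u - 3)) -> (((2*p < 4 -> 3*p <= 7) -> val >= u - 4) and ((not (2*p < 4 -> 3*p <= 7)) -> val >= r - 12)))
Before u := val - 6: 2*r + val >= 3*p - 1
Before assert val + 2 = -5 -> u + 9 < r: (val = -7 -> u < r - 9) and 2*r + val >= 3*p - 1
Before skip: (val = -7 -> u < r - 9) and 2*r + val >= 3*p - 1
Before t := 3*r: (val = -7 -> u < r - 9) and 2*r + val >= 3*p - 1
The weakest precondition is (val = -7 -> u < r - 9) and 2*r + val >= 3*p - 1.
Check whether (val = -7 -> u < r - 10) and 2*r + val >= 3*p - 1 implies it.
Every state satisfying the precondition satisfies the weakest precondition: the implication holds.
Answer: valid


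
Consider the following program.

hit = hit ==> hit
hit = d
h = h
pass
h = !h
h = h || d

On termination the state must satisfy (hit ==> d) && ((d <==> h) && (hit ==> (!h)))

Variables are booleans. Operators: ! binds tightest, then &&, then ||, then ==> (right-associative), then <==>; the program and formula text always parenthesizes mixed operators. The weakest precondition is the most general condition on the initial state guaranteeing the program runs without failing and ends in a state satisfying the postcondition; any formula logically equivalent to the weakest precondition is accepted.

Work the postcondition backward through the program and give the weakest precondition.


Working backward. After the program, the postcondition (hit ==> d) && ((d <==> h) && (hit ==> (!h))) must hold; in canonical form it is (hit ==> d) && (d <==> h) && (hit ==> (!h)).
Before h := h || d: (hit ==> d) && (d <==> (h || d)) && (hit ==> (!(h || d)))
Before h := !h: (hit ==> d) && (d <==> ((!h) || d)) && (hit ==> (!((!h) || d)))
Before skip: (hit ==> d) && (d <==> ((!h) || d)) && (hit ==> (!((!h) || d)))
Before h := h: (hit ==> d) && (d <==> ((!h) || d)) && (hit ==> (!((!h) || d)))
Before hit := d: (d <==> ((!h) || d)) && (d ==> (!((!h) || d)))
Before hit := hit ==> hit: (d <==> ((!h) || d)) && (d ==> (!((!h) || d)))
Answer: WP = (d <==> ((!h) || d)) && (d ==> (!((!h) || d)))


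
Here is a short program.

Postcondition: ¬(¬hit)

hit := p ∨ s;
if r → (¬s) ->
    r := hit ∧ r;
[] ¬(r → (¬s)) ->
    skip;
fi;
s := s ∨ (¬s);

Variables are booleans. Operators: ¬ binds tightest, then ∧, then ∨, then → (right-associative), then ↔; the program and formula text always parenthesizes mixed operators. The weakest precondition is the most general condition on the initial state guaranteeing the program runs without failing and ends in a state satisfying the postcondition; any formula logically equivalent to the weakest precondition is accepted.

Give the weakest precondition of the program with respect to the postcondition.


Working backward. After the program, the postcondition ¬(¬hit) must hold; in canonical form it is hit.
Before s := s ∨ (¬s): hit
Then branch requires hit; else branch requires hit.
Before the if: ((r → (¬s)) → hit) ∧ ((¬(r → (¬s))) → hit)
Before hit := p ∨ s: ((r → (¬s)) → (p ∨ s)) ∧ ((¬(r → (¬s))) → (p ∨ s))
Answer: WP = ((r → (¬s)) → (p ∨ s)) ∧ ((¬(r → (¬s))) → (p ∨ s))


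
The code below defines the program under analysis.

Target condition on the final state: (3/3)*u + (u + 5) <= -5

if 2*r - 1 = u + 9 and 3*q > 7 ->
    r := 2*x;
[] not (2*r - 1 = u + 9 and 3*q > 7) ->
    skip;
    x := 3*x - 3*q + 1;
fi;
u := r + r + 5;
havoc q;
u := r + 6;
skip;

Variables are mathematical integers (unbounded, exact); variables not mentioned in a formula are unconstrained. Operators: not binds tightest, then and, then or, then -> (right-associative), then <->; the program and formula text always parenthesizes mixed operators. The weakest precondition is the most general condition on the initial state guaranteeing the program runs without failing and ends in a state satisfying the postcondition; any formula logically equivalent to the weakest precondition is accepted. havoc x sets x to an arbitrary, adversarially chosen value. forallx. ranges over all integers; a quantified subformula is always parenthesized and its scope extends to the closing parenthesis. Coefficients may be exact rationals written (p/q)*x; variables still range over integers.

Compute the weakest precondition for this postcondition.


Working backward. After the program, the postcondition (3/3)*u + (u + 5) <= -5 must hold; in canonical form it is 2*u <= -10.
Before skip: 2*u <= -10
Before u := r + 6: 2*r <= -22
Before havoc q: 2*r <= -22
Before u := r + r + 5: 2*r <= -22
Then branch requires 4*x <= -22; else branch requires 2*r <= -22.
Before the if: ((2*r = u + 10 and 3*q > 7) -> 4*x <= -22) and ((not (2*r = u + 10 and 3*q > 7)) -> 2*r <= -22)
Answer: WP = ((2*r = u + 10 and 3*q > 7) -> 4*x <= -22) and ((not (2*r = u + 10 and 3*q > 7)) -> 2*r <= -22)


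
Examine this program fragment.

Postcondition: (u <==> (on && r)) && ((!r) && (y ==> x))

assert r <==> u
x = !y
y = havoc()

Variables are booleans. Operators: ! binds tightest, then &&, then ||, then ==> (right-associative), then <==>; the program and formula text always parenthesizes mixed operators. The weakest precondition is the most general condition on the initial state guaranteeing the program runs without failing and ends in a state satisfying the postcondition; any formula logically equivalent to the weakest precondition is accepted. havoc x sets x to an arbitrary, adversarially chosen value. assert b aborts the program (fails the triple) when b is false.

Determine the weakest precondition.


Working backward. After the program, the postcondition (u <==> (on && r)) && ((!r) && (y ==> x)) must hold; in canonical form it is (u <==> (on && r)) && (!r) && (y ==> x).
Before havoc y: (u <==> (on && r)) && (!r) && x
Before x := !y: (u <==> (on && r)) && (!r) && (!y)
Before assert r <==> u: (r <==> u) && (u <==> (on && r)) && (!r) && (!y)
Answer: WP = (r <==> u) && (u <==> (on && r)) && (!r) && (!y)


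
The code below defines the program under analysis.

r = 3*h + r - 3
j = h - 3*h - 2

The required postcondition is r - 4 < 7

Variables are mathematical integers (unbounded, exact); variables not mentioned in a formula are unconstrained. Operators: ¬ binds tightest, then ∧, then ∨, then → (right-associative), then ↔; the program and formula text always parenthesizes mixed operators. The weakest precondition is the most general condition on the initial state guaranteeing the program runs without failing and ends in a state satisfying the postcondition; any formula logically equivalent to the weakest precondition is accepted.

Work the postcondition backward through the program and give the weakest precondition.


Working backward. After the program, the postcondition r - 4 < 7 must hold; in canonical form it is r < 11.
Before j := h - 3*h - 2: r < 11
Before r := 3*h + r - 3: 3*h + r < 14
Answer: WP = 3*h + r < 14


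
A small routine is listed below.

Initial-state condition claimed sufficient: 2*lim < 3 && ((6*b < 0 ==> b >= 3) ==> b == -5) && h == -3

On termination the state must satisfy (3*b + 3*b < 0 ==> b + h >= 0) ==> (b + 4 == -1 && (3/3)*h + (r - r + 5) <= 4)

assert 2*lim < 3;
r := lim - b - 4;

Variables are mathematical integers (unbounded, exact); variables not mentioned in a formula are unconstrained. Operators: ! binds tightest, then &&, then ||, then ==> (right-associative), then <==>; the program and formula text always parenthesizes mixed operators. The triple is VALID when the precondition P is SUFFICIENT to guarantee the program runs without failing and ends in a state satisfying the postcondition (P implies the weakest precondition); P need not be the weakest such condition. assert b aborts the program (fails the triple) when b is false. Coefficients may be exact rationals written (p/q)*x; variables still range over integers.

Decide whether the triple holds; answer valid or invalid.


Working backward. After the program, the postcondition (3*b + 3*b < 0 ==> b + h >= 0) ==> (b + 4 == -1 && (3/3)*h + (r - r + 5) <= 4) must hold; in canonical form it is (6*b < 0 ==> b + h >= 0) ==> (b == -5 && h <= -1).
Before r := lim - b - 4: (6*b < 0 ==> b + h >= 0) ==> (b == -5 && h <= -1)
Before assert 2*lim < 3: 2*lim < 3 && ((6*b < 0 ==> b + h >= 0) ==> (b == -5 && h <= -1))
The weakest precondition is 2*lim < 3 && ((6*b < 0 ==> b + h >= 0) ==> (b == -5 && h <= -1)).
Check whether 2*lim < 3 && ((6*b < 0 ==> b >= 3) ==> b == -5) && h == -3 implies it.
Every state satisfying the precondition satisfies the weakest precondition: the implication holds.
Answer: valid


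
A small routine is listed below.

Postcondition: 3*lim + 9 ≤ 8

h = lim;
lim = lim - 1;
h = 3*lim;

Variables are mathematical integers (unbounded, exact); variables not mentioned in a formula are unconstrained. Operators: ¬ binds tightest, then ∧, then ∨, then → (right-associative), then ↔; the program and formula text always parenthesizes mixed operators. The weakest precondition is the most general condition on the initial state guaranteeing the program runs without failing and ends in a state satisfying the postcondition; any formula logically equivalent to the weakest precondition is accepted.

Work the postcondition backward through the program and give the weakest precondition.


Working backward. After the program, the postcondition 3*lim + 9 ≤ 8 must hold; in canonical form it is 3*lim ≤ -1.
Before h := 3*lim: 3*lim ≤ -1
Before lim := lim - 1: 3*lim ≤ 2
Before h := lim: 3*lim ≤ 2
Answer: WP = 3*lim ≤ 2


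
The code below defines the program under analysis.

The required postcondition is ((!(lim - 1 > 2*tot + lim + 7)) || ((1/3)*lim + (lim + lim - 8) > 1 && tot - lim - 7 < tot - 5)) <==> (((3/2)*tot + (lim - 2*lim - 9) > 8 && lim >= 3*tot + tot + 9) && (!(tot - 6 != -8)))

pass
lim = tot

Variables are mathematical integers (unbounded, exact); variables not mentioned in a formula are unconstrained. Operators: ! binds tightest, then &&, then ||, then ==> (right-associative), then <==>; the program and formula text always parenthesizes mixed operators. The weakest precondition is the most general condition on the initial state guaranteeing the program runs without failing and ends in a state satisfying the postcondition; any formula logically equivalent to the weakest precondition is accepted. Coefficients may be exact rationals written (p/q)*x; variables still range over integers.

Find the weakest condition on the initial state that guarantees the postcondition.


Working backward. After the program, the postcondition ((!(lim - 1 > 2*tot + lim + 7)) || ((1/3)*lim + (lim + lim - 8) > 1 && tot - lim - 7 < tot - 5)) <==> (((3/2)*tot + (lim - 2*lim - 9) > 8 && lim >= 3*tot + tot + 9) && (!(tot - 6 != -8))) must hold; in canonical form it is ((!(2*tot < -8)) || ((7/3)*lim > 9 && lim > -2)) <==> ((3/2)*tot > lim + 17 && lim >= 4*tot + 9 && (!(tot != -2))).
Before lim := tot: ((!(2*tot < -8)) || ((7/3)*tot > 9 && tot > -2)) <==> ((1/2)*tot > 17 && 3*tot <= -9 && (!(tot != -2)))
Before skip: ((!(2*tot < -8)) || ((7/3)*tot > 9 && tot > -2)) <==> ((1/2)*tot > 17 && 3*tot <= -9 && (!(tot != -2)))
Answer: WP = ((!(2*tot < -8)) || ((7/3)*tot > 9 && tot > -2)) <==> ((1/2)*tot > 17 && 3*tot <= -9 && (!(tot != -2)))


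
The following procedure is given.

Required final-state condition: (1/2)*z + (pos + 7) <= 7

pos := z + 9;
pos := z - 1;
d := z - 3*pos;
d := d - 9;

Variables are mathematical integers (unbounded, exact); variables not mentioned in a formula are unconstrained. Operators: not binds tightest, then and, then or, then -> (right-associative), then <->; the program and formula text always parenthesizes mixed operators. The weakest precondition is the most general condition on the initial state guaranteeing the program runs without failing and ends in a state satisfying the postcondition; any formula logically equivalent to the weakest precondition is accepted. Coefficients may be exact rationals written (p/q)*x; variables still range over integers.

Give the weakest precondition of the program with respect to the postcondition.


Working backward. After the program, the postcondition (1/2)*z + (pos + 7) <= 7 must hold; in canonical form it is pos + (1/2)*z <= 0.
Before d := d - 9: pos + (1/2)*z <= 0
Before d := z - 3*pos: pos + (1/2)*z <= 0
Before pos := z - 1: (3/2)*z <= 1
Before pos := z + 9: (3/2)*z <= 1
Answer: WP = (3/2)*z <= 1


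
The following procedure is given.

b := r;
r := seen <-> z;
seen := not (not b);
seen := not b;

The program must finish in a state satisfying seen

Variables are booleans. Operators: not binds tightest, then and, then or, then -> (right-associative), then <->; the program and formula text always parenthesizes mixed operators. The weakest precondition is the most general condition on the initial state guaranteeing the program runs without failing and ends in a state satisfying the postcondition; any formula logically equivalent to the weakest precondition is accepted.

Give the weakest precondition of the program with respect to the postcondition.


Working backward. After the program, seen must hold.
Before seen := not b: not b
Before seen := not (not b): not b
Before r := seen <-> z: not b
Before b := r: not r
Answer: WP = not r


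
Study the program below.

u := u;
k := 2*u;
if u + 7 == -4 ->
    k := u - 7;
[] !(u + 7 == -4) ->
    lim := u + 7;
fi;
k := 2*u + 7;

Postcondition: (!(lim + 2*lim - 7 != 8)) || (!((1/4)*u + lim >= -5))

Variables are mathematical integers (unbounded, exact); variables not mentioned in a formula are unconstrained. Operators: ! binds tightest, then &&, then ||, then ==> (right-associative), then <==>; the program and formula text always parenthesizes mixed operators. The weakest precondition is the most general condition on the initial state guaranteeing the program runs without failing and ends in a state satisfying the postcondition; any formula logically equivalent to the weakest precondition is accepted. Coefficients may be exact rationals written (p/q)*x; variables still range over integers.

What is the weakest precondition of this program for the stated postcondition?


Working backward. After the program, the postcondition (!(lim + 2*lim - 7 != 8)) || (!((1/4)*u + lim >= -5)) must hold; in canonical form it is (!(3*lim != 15)) || (!(lim + (1/4)*u >= -5)).
Before k := 2*u + 7: (!(3*lim != 15)) || (!(lim + (1/4)*u >= -5))
Then branch requires (!(3*lim != 15)) || (!(lim + (1/4)*u >= -5)); else branch requires (!(3*u != -6)) || (!((5/4)*u >= -12)).
Before the if: (u == -11 ==> ((!(3*lim != 15)) || (!(lim + (1/4)*u >= -5)))) && ((!(u == -11)) ==> ((!(3*u != -6)) || (!((5/4)*u >= -12))))
Before k := 2*u: (u == -11 ==> ((!(3*lim != 15)) || (!(lim + (1/4)*u >= -5)))) && ((!(u == -11)) ==> ((!(3*u != -6)) || (!((5/4)*u >= -12))))
Before u := u: (u == -11 ==> ((!(3*lim != 15)) || (!(lim + (1/4)*u >= -5)))) && ((!(u == -11)) ==> ((!(3*u != -6)) || (!((5/4)*u >= -12))))
Answer: WP = (u == -11 ==> ((!(3*lim != 15)) || (!(lim + (1/4)*u >= -5)))) && ((!(u == -11)) ==> ((!(3*u != -6)) || (!((5/4)*u >= -12))))


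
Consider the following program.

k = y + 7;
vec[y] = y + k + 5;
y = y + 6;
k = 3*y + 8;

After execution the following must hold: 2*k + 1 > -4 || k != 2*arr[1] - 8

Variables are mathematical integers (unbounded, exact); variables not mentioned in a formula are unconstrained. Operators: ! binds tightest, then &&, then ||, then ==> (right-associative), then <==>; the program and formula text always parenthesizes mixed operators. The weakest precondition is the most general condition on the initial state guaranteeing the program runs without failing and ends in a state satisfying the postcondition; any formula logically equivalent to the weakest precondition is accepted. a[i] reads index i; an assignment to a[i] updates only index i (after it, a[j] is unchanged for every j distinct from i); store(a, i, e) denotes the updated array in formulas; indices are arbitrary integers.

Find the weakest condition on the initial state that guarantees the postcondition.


Working backward. After the program, the postcondition 2*k + 1 > -4 || k != 2*arr[1] - 8 must hold; in canonical form it is 2*k > -5 || k != 2*arr[1] - 8.
Before k := 3*y + 8: 6*y > -21 || 3*y != 2*arr[1] - 16
Before y := y + 6: 6*y > -57 || 3*y != 2*arr[1] - 34
Before vec[y] := y + k + 5: 6*y > -57 || 3*y != 2*arr[1] - 34
Before k := y + 7: 6*y > -57 || 3*y != 2*arr[1] - 34
Answer: WP = 6*y > -57 || 3*y != 2*arr[1] - 34


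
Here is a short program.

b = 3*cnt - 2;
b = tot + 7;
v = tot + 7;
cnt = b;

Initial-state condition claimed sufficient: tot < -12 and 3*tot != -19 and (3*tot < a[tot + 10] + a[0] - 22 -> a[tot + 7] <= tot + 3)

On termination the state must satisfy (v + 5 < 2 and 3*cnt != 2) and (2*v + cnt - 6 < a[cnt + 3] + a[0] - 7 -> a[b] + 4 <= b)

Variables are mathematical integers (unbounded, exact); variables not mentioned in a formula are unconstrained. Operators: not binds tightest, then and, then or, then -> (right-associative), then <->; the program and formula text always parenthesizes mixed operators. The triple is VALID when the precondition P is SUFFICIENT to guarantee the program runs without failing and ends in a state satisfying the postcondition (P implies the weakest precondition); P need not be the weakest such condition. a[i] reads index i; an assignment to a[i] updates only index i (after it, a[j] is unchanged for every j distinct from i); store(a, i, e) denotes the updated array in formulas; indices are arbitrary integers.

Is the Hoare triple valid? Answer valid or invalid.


Working backward. After the program, the postcondition (v + 5 < 2 and 3*cnt != 2) and (2*v + cnt - 6 < a[cnt + 3] + a[0] - 7 -> a[b] + 4 <= b) must hold; in canonical form it is v < -3 and 3*cnt != 2 and (cnt + 2*v < a[cnt + 3] + a[0] - 1 -> a[b] <= b - 4).
Before cnt := b: v < -3 and 3*b != 2 and (b + 2*v < a[b + 3] + a[0] - 1 -> a[b] <= b - 4)
Before v := tot + 7: tot < -10 and 3*b != 2 and (b + 2*tot < a[b + 3] + a[0] - 15 -> a[b] <= b - 4)
Before b := tot + 7: tot < -10 and 3*tot != -19 and (3*tot < a[tot + 10] + a[0] - 22 -> a[tot + 7] <= tot + 3)
Before b := 3*cnt - 2: tot < -10 and 3*tot != -19 and (3*tot < a[tot + 10] + a[0] - 22 -> a[tot + 7] <= tot + 3)
The weakest precondition is tot < -10 and 3*tot != -19 and (3*tot < a[tot + 10] + a[0] - 22 -> a[tot + 7] <= tot + 3).
Check whether tot < -12 and 3*tot != -19 and (3*tot < a[tot + 10] + a[0] - 22 -> a[tot + 7] <= tot + 3) implies it.
Every state satisfying the precondition satisfies the weakest precondition: the implication holds.
Answer: valid


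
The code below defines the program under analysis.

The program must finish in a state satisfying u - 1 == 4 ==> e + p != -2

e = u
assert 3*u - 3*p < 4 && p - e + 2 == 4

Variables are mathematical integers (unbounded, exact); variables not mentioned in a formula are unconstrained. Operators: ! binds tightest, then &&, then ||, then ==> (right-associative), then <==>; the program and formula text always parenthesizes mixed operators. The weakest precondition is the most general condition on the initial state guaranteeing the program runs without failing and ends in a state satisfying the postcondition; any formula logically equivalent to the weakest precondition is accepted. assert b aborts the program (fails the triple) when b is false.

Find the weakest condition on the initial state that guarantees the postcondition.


Working backward. After the program, the postcondition u - 1 == 4 ==> e + p != -2 must hold; in canonical form it is u == 5 ==> e + p != -2.
Before assert 3*u - 3*p < 4 && p - e + 2 == 4: 3*u < 3*p + 4 && p == e + 2 && (u == 5 ==> e + p != -2)
Before e := u: 3*u < 3*p + 4 && p == u + 2 && (u == 5 ==> p + u != -2)
Answer: WP = 3*u < 3*p + 4 && p == u + 2 && (u == 5 ==> p + u != -2)


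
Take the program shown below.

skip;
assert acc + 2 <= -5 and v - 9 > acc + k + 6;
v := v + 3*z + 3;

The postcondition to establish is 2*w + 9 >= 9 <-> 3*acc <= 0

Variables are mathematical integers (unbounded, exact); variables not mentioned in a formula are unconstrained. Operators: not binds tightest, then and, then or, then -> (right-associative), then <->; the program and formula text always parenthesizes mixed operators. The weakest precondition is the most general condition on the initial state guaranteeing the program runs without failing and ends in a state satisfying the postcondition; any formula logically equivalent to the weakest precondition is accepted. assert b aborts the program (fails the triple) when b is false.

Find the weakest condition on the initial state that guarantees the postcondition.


Working backward. After the program, the postcondition 2*w + 9 >= 9 <-> 3*acc <= 0 must hold; in canonical form it is 2*w >= 0 <-> 3*acc <= 0.
Before v := v + 3*z + 3: 2*w >= 0 <-> 3*acc <= 0
Before assert acc + 2 <= -5 and v - 9 > acc + k + 6: acc <= -7 and v > acc + k + 15 and (2*w >= 0 <-> 3*acc <= 0)
Before skip: acc <= -7 and v > acc + k + 15 and (2*w >= 0 <-> 3*acc <= 0)
Answer: WP = acc <= -7 and v > acc + k + 15 and (2*w >= 0 <-> 3*acc <= 0)


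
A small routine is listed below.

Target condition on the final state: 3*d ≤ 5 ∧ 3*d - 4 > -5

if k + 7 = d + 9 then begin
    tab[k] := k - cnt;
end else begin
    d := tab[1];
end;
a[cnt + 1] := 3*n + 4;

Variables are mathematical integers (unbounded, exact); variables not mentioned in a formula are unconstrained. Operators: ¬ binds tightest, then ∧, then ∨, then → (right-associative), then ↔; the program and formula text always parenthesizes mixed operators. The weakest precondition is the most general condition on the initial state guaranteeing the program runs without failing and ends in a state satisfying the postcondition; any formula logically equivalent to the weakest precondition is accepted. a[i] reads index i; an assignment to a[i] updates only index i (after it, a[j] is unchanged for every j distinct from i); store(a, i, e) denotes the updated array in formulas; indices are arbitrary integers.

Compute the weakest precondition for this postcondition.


Working backward. After the program, the postcondition 3*d ≤ 5 ∧ 3*d - 4 > -5 must hold; in canonical form it is 3*d ≤ 5 ∧ 3*d > -1.
Before a[cnt + 1] := 3*n + 4: 3*d ≤ 5 ∧ 3*d > -1
Then branch requires 3*d ≤ 5 ∧ 3*d > -1; else branch requires 3*tab[1] ≤ 5 ∧ 3*tab[1] > -1.
Before the if: (k = d + 2 → (3*d ≤ 5 ∧ 3*d > -1)) ∧ ((¬(k = d + 2)) → (3*tab[1] ≤ 5 ∧ 3*tab[1] > -1))
Answer: WP = (k = d + 2 → (3*d ≤ 5 ∧ 3*d > -1)) ∧ ((¬(k = d + 2)) → (3*tab[1] ≤ 5 ∧ 3*tab[1] > -1))
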